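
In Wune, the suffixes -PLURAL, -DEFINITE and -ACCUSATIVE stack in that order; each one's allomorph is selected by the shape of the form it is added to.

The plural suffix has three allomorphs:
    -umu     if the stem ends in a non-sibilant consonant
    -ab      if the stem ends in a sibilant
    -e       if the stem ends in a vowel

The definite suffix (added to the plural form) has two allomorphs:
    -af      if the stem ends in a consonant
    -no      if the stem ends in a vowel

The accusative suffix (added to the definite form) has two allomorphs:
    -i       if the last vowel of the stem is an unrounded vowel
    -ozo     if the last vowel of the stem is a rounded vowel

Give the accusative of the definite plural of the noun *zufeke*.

zufekeenoozo

*zufeke* — final sound /e/ (a vowel) → -e → *zufekee*.
The plural form *zufekee* — final sound /e/ (a vowel) → -no → *zufekeeno*.
The definite form *zufekeeno*: last vowel = /o/, a rounded vowel → -ozo → *zufekeenoozo*.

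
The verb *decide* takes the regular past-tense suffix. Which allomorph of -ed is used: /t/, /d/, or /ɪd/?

/ɪd/

The stem *decide* ends in /t/ or /d/.
The -ed suffix is realized as /ɪd/ after /t, d/; as /t/ after other voiceless consonants; and as /d/ after other voiced sounds.
So -ed on *decide* is pronounced /ɪd/.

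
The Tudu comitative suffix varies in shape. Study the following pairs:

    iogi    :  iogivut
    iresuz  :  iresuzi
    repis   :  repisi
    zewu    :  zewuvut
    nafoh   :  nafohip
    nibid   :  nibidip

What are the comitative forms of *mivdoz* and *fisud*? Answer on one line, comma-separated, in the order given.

The pattern is sibilance of the final sound: -i when the stem ends in a sibilant (*iresuz*, *repis*); -ip when the stem ends in a non-sibilant consonant (*nafoh*, *nibid*); -vut when the stem ends in a vowel (*iogi*, *zewu*).
*mivdoz*: final sound = /z/, a sibilant → -i → *mivdozi*.
*fisud*: final sound = /d/, a non-sibilant consonant → -ip → *fisudip*.

mivdozi, fisudip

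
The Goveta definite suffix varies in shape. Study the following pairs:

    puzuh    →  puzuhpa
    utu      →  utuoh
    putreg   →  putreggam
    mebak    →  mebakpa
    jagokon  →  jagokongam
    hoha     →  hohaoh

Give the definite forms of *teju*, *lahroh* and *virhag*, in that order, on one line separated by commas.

The suffix is conditioned by the final sound: -pa when the stem ends in a voiceless consonant (*puzuh*, *mebak*); -gam when the stem ends in a voiced consonant (*putreg*, *jagokon*); -oh when the stem ends in a vowel (*utu*, *hoha*).
*teju*: final sound = /u/, a vowel → -oh → *tejuoh*.
Since the final sound of *lahroh* is /h/ (a voiceless consonant), it takes -pa, giving *lahrohpa*.
*virhag* — final sound /g/ (a voiced consonant) → -gam → *virhaggam*.

tejuoh, lahrohpa, virhaggam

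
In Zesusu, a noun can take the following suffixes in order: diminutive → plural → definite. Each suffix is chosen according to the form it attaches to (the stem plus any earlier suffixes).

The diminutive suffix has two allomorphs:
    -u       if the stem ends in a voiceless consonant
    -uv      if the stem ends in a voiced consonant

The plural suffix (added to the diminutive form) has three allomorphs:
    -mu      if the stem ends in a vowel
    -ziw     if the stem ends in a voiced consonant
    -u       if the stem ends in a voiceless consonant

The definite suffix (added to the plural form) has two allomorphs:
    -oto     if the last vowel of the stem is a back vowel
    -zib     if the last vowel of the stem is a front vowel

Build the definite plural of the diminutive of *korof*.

korofumuoto

The final consonant of *korof* is /f/, which is voiceless, so the diminutive suffix is -u, giving *korofu*.
The diminutive form *korofu*: final sound = /u/, a vowel → -mu → *korofumu*.
Since the last vowel of the plural form *korofumu* is /u/ (a back vowel), it takes -oto, giving *korofumuoto*.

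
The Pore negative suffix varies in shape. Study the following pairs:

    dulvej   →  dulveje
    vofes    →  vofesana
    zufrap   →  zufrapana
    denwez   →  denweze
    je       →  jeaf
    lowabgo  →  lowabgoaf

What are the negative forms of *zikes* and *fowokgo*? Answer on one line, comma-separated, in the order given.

The pattern is voicing of the final sound: -ana when the stem ends in a voiceless consonant (*vofes*, *zufrap*); -e when the stem ends in a voiced consonant (*dulvej*, *denwez*); -af when the stem ends in a vowel (*je*, *lowabgo*).
Since the final sound of *zikes* is /s/ (a voiceless consonant), it takes -ana, giving *zikesana*.
*fowokgo* — final sound /o/ (a vowel) → -af → *fowokgoaf*.

zikesana, fowokgoaf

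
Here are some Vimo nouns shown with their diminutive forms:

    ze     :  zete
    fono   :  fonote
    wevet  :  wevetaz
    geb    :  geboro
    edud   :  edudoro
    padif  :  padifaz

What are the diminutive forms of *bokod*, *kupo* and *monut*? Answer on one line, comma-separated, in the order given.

bokodoro, kupote, monutaz

The suffix is conditioned by the final sound: -az when the stem ends in a voiceless consonant (*wevet*, *padif*); -oro when the stem ends in a voiced consonant (*geb*, *edud*); -te when the stem ends in a vowel (*ze*, *fono*).
*bokod* — final sound /d/ (a voiced consonant) → -oro → *bokodoro*.
*kupo* — final sound /o/ (a vowel) → -te → *kupote*.
The final sound of *monut* is /t/, which is a voiceless consonant, so the suffix is -az, giving *monutaz*.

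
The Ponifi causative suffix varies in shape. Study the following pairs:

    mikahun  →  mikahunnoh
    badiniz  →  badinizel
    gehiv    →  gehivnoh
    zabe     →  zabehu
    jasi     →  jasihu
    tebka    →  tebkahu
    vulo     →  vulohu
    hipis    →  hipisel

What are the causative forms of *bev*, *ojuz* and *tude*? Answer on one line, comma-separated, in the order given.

bevnoh, ojuzel, tudehu

Looking at the final sound of each stem: -el when the stem ends in a sibilant (*badiniz*, *hipis*); -noh when the stem ends in a non-sibilant consonant (*mikahun*, *gehiv*); -hu when the stem ends in a vowel (*zabe*, *jasi*, *tebka*, *vulo*).
Since the final sound of *bev* is /v/ (a non-sibilant consonant), it takes -noh, giving *bevnoh*.
The final sound of *ojuz* is /z/, which is a sibilant, so the suffix is -el, giving *ojuzel*.
*tude* — final sound /e/ (a vowel) → -hu → *tudehu*.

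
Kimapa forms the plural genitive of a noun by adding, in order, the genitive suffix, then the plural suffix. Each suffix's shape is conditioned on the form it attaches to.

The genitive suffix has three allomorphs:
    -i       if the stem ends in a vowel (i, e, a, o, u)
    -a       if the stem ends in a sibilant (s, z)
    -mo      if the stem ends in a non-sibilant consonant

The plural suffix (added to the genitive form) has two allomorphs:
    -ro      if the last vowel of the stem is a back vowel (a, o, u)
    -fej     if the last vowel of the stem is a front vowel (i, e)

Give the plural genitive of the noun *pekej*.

*pekej* — final sound /j/ (a non-sibilant consonant) → -mo → *pekejmo*.
The last vowel of the genitive form *pekejmo* is /o/, which is a back vowel, so the plural suffix is -ro, giving *pekejmoro*.

pekejmoro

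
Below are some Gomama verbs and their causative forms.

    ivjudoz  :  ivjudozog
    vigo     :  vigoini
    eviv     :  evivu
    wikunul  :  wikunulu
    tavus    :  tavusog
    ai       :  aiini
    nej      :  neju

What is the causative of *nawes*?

The suffix is conditioned by the final sound: -og when the stem ends in a sibilant (*ivjudoz*, *tavus*); -u when the stem ends in a non-sibilant consonant (*eviv*, *wikunul*, *nej*); -ini when the stem ends in a vowel (*vigo*, *ai*).
Since the final sound of *nawes* is /s/ (a sibilant), it takes -og, giving *nawesog*.

nawesog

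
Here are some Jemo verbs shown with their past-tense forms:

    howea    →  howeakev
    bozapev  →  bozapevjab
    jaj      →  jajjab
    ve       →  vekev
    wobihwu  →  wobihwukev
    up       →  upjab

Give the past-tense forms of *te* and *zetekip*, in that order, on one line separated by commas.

tekev, zetekipjab

The pattern is consonant vs. vowel: -jab when the stem ends in a consonant (*bozapev*, *jaj*, *up*); -kev when the stem ends in a vowel (*howea*, *ve*, *wobihwu*).
*te*: final sound = /e/, a vowel → -kev → *tekev*.
The final sound of *zetekip* is /p/, which is a consonant, so the suffix is -jab, giving *zetekipjab*.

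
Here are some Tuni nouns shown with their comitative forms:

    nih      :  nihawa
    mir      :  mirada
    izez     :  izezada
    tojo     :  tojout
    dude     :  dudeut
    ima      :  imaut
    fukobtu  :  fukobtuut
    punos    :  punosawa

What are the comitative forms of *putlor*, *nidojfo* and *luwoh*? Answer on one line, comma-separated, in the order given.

putlorada, nidojfout, luwohawa

The alternation tracks the final sound of the stem — -awa when the stem ends in a voiceless consonant (*nih*, *punos*); -ada when the stem ends in a voiced consonant (*mir*, *izez*); -ut when the stem ends in a vowel (*tojo*, *dude*, *ima*, *fukobtu*).
*putlor*: final sound = /r/, a voiced consonant → -ada → *putlorada*.
Since the final sound of *nidojfo* is /o/ (a vowel), it takes -ut, giving *nidojfout*.
*luwoh* — final sound /h/ (a voiceless consonant) → -awa → *luwohawa*.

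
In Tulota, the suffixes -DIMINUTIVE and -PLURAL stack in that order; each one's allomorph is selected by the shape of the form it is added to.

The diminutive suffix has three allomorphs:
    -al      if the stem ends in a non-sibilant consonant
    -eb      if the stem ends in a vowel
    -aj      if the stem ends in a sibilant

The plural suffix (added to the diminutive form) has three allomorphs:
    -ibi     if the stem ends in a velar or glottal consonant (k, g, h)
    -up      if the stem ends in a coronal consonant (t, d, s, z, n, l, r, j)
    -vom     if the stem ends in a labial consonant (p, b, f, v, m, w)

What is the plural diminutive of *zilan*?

zilanalup

The final sound of *zilan* is /n/, which is a non-sibilant consonant, so the diminutive suffix is -al, giving *zilanal*.
Since the final consonant of the diminutive form *zilanal* is /l/ (coronal), it takes -up, giving *zilanalup*.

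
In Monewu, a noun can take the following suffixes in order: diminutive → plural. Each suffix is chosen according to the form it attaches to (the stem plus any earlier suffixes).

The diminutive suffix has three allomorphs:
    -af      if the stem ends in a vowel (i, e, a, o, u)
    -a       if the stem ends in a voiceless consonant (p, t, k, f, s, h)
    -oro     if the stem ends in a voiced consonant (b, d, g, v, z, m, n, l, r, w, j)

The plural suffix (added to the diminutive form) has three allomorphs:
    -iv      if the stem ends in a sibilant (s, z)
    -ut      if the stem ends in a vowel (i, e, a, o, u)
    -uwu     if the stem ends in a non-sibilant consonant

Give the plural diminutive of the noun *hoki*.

The final sound of *hoki* is /i/, which is a vowel, so the diminutive suffix is -af, giving *hokiaf*.
The final sound of the diminutive form *hokiaf* is /f/, which is a non-sibilant consonant, so the plural suffix is -uwu, giving *hokiafuwu*.

hokiafuwu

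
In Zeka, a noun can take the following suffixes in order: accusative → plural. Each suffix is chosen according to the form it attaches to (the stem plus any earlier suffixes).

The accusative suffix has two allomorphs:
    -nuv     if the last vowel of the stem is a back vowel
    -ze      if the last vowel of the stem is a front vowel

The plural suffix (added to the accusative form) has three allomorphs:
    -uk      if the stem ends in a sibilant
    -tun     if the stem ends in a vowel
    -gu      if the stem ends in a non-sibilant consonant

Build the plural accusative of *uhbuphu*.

The last vowel of *uhbuphu* is /u/, which is a back vowel, so the accusative suffix is -nuv, giving *uhbuphunuv*.
The accusative form *uhbuphunuv* — final sound /v/ (a non-sibilant consonant) → -gu → *uhbuphunuvgu*.

uhbuphunuvgu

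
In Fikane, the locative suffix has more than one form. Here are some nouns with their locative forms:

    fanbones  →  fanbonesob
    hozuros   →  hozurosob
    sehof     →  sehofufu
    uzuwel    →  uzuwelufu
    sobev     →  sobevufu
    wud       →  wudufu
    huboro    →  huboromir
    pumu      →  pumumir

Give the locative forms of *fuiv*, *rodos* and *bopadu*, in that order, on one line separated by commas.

fuivufu, rodosob, bopadumir

The pattern is sibilance of the final sound: -ob when the stem ends in a sibilant (*fanbones*, *hozuros*); -ufu when the stem ends in a non-sibilant consonant (*sehof*, *uzuwel*, *sobev*, *wud*); -mir when the stem ends in a vowel (*huboro*, *pumu*).
Since the final sound of *fuiv* is /v/ (a non-sibilant consonant), it takes -ufu, giving *fuivufu*.
*rodos*: final sound = /s/, a sibilant → -ob → *rodosob*.
Since the final sound of *bopadu* is /u/ (a vowel), it takes -mir, giving *bopadumir*.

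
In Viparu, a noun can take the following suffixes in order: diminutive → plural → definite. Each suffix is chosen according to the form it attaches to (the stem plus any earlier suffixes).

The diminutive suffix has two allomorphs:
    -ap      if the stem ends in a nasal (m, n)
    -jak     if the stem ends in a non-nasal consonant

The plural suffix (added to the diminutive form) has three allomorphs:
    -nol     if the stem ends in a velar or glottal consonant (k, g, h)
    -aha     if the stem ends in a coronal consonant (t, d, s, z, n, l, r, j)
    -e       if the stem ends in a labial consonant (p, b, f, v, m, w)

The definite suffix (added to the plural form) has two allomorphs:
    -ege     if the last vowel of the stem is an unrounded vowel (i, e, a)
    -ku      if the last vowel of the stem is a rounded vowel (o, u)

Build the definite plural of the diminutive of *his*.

hisjaknolku

*his* — final consonant /s/ (non-nasal) → -jak → *hisjak*.
The diminutive form *hisjak* — final consonant /k/ (velar/glottal) → -nol → *hisjaknol*.
The plural form *hisjaknol* — last vowel /o/ (a rounded vowel) → -ku → *hisjaknolku*.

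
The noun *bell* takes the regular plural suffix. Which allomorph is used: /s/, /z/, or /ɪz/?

/z/

The stem *bell* ends in a voiced non-sibilant sound.
The plural suffix surfaces as /ɪz/ after sibilants, /s/ after other voiceless consonants, and /z/ after other voiced sounds.
So the plural -s on *bell* is pronounced /z/.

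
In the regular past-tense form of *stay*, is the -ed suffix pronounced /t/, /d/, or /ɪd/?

The stem *stay* ends in a voiced sound other than /d/.
The -ed suffix is realized as /ɪd/ after /t, d/; as /t/ after other voiceless consonants; and as /d/ after other voiced sounds.
So -ed on *stay* is pronounced /d/.

/d/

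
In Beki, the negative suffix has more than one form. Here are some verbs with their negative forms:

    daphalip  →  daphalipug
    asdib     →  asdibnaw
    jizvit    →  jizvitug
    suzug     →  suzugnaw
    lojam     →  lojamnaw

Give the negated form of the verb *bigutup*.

The alternation tracks the final consonant of the stem — -ug when the stem ends in a voiceless consonant (*daphalip*, *jizvit*); -naw when the stem ends in a voiced consonant (*asdib*, *suzug*, *lojam*).
The final consonant of *bigutup* is /p/, which is voiceless, so the suffix is -ug, giving *bigutupug*.

bigutupug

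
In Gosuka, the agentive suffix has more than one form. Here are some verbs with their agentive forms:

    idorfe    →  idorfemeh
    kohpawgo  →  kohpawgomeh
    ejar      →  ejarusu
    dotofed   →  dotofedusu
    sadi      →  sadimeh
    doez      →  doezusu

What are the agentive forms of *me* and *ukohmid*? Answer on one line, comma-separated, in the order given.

The pattern is consonant vs. vowel: -usu when the stem ends in a consonant (*ejar*, *dotofed*, *doez*); -meh when the stem ends in a vowel (*idorfe*, *kohpawgo*, *sadi*).
Since the final sound of *me* is /e/ (a vowel), it takes -meh, giving *memeh*.
*ukohmid* — final sound /d/ (a consonant) → -usu → *ukohmidusu*.

memeh, ukohmidusu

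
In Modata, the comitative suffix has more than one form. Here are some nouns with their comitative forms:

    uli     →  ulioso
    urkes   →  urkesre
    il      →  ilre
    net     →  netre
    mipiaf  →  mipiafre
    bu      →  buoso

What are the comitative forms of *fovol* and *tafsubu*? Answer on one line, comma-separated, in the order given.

fovolre, tafsubuoso

Looking at the final sound of each stem: -re when the stem ends in a consonant (*urkes*, *il*, *net*, *mipiaf*); -oso when the stem ends in a vowel (*uli*, *bu*).
Since the final sound of *fovol* is /l/ (a consonant), it takes -re, giving *fovolre*.
*tafsubu* — final sound /u/ (a vowel) → -oso → *tafsubuoso*.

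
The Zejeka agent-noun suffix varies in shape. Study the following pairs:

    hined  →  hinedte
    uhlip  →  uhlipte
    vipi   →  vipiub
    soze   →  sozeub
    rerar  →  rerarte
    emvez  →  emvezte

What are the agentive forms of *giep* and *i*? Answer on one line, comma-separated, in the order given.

The pattern is consonant vs. vowel: -te when the stem ends in a consonant (*hined*, *uhlip*, *rerar*, *emvez*); -ub when the stem ends in a vowel (*vipi*, *soze*).
The final sound of *giep* is /p/, which is a consonant, so the suffix is -te, giving *giepte*.
The final sound of *i* is /i/, which is a vowel, so the suffix is -ub, giving *iub*.

giepte, iub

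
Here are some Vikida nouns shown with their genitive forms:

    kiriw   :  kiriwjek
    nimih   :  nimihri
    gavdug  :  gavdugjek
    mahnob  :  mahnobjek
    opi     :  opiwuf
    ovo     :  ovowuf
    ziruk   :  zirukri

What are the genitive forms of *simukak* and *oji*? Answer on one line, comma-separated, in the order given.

simukakri, ojiwuf

The suffix is conditioned by the final sound: -ri when the stem ends in a voiceless consonant (*nimih*, *ziruk*); -jek when the stem ends in a voiced consonant (*kiriw*, *gavdug*, *mahnob*); -wuf when the stem ends in a vowel (*opi*, *ovo*).
The final sound of *simukak* is /k/, which is a voiceless consonant, so the suffix is -ri, giving *simukakri*.
*oji*: final sound = /i/, a vowel → -wuf → *ojiwuf*.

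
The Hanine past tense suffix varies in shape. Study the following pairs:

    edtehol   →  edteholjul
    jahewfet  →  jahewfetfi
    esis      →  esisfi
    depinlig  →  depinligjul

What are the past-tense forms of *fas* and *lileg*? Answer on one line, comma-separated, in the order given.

fasfi, lilegjul

The pattern is voicing of the final consonant: -fi when the stem ends in a voiceless consonant (*jahewfet*, *esis*); -jul when the stem ends in a voiced consonant (*edtehol*, *depinlig*).
*fas* — final consonant /s/ (voiceless) → -fi → *fasfi*.
Since the final consonant of *lileg* is /g/ (voiced), it takes -jul, giving *lilegjul*.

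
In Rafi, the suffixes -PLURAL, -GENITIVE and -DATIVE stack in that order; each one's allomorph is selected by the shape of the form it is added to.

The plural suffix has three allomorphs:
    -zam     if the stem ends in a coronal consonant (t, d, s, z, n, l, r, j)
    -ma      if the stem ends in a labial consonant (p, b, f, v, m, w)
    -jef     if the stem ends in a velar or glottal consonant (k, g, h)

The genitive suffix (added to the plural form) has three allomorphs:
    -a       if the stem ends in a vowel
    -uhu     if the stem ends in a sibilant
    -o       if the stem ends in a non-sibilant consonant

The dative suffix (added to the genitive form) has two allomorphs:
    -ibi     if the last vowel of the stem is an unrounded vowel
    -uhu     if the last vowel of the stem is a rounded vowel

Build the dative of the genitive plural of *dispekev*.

Since the final consonant of *dispekev* is /v/ (labial), it takes -ma, giving *dispekevma*.
The plural form *dispekevma*: final sound = /a/, a vowel → -a → *dispekevmaa*.
The genitive form *dispekevmaa* — last vowel /a/ (an unrounded vowel) → -ibi → *dispekevmaaibi*.

dispekevmaaibi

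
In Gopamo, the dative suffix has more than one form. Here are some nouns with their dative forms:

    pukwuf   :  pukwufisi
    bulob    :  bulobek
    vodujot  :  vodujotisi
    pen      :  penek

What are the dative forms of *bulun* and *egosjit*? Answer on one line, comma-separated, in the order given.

bulunek, egosjitisi

The pattern is voicing of the final consonant: -isi when the stem ends in a voiceless consonant (*pukwuf*, *vodujot*); -ek when the stem ends in a voiced consonant (*bulob*, *pen*).
Since the final consonant of *bulun* is /n/ (voiced), it takes -ek, giving *bulunek*.
The final consonant of *egosjit* is /t/, which is voiceless, so the suffix is -isi, giving *egosjitisi*.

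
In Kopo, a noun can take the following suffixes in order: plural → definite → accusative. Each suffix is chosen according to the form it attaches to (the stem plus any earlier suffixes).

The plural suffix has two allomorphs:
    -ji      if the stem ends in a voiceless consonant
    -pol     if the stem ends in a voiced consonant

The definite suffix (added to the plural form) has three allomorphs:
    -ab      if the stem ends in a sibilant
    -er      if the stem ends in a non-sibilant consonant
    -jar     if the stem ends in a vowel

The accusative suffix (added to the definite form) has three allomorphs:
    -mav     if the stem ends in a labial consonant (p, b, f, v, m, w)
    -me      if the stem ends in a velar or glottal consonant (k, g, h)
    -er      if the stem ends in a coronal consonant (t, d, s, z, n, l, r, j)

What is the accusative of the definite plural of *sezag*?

sezagpolerer

*sezag*: final consonant = /g/, voiced → -pol → *sezagpol*.
Since the final sound of the plural form *sezagpol* is /l/ (a non-sibilant consonant), it takes -er, giving *sezagpoler*.
The final consonant of the definite form *sezagpoler* is /r/, which is coronal, so the accusative suffix is -er, giving *sezagpolerer*.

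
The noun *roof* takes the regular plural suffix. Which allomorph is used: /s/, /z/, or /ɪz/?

The stem *roof* ends in a voiceless non-sibilant consonant.
The plural suffix surfaces as /ɪz/ after sibilants, /s/ after other voiceless consonants, and /z/ after other voiced sounds.
So the plural -s on *roof* is pronounced /s/.

/s/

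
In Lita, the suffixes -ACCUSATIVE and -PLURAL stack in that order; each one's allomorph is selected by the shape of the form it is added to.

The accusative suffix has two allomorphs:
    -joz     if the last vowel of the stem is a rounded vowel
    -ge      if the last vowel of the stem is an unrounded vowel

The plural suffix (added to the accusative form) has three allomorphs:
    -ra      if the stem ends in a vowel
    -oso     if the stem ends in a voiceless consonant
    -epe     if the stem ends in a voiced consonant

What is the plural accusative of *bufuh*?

The last vowel of *bufuh* is /u/, which is a rounded vowel, so the accusative suffix is -joz, giving *bufuhjoz*.
The accusative form *bufuhjoz*: final sound = /z/, a voiced consonant → -epe → *bufuhjozepe*.

bufuhjozepe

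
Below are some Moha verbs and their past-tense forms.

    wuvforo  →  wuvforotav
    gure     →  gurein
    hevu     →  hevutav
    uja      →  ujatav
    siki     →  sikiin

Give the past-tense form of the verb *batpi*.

batpiin

Looking at the last vowel of each stem: -in when the last vowel of the stem is a front vowel (*gure*, *siki*); -tav when the last vowel of the stem is a back vowel (*wuvforo*, *hevu*, *uja*).
The last vowel of *batpi* is /i/, which is a front vowel, so the suffix is -in, giving *batpiin*.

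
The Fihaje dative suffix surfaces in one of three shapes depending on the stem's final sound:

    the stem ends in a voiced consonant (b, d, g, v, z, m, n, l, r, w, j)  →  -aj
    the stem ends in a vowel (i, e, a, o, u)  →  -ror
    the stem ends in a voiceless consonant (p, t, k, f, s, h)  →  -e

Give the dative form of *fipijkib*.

fipijkibaj

Since the final sound of *fipijkib* is /b/ (a voiced consonant), it takes -aj, giving *fipijkibaj*.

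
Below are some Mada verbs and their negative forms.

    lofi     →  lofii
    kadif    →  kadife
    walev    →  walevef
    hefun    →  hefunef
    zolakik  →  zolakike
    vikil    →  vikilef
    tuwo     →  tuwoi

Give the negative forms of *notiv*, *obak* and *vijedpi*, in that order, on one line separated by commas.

notivef, obake, vijedpii

The suffix is conditioned by the final sound: -e when the stem ends in a voiceless consonant (*kadif*, *zolakik*); -ef when the stem ends in a voiced consonant (*walev*, *hefun*, *vikil*); -i when the stem ends in a vowel (*lofi*, *tuwo*).
The final sound of *notiv* is /v/, which is a voiced consonant, so the suffix is -ef, giving *notivef*.
*obak*: final sound = /k/, a voiceless consonant → -e → *obake*.
The final sound of *vijedpi* is /i/, which is a vowel, so the suffix is -i, giving *vijedpii*.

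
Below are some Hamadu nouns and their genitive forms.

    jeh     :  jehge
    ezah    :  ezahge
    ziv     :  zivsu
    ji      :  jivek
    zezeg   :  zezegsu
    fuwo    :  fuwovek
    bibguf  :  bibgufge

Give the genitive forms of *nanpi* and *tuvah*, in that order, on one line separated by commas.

The alternation tracks the final sound of the stem — -ge when the stem ends in a voiceless consonant (*jeh*, *ezah*, *bibguf*); -su when the stem ends in a voiced consonant (*ziv*, *zezeg*); -vek when the stem ends in a vowel (*ji*, *fuwo*).
*nanpi* — final sound /i/ (a vowel) → -vek → *nanpivek*.
*tuvah*: final sound = /h/, a voiceless consonant → -ge → *tuvahge*.

nanpivek, tuvahge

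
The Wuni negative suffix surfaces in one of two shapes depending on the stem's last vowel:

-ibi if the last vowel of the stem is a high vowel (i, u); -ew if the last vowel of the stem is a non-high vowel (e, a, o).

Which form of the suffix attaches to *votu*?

Since the last vowel of *votu* is /u/ (a high vowel), it takes -ibi.

-ibi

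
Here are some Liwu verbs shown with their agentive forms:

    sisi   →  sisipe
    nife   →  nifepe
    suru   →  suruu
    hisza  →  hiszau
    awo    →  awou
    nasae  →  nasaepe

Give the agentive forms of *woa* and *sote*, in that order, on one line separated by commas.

Looking at the last vowel of each stem: -pe when the last vowel of the stem is a front vowel (*sisi*, *nife*, *nasae*); -u when the last vowel of the stem is a back vowel (*suru*, *hisza*, *awo*).
*woa*: last vowel = /a/, a back vowel → -u → *woau*.
Since the last vowel of *sote* is /e/ (a front vowel), it takes -pe, giving *sotepe*.

woau, sotepe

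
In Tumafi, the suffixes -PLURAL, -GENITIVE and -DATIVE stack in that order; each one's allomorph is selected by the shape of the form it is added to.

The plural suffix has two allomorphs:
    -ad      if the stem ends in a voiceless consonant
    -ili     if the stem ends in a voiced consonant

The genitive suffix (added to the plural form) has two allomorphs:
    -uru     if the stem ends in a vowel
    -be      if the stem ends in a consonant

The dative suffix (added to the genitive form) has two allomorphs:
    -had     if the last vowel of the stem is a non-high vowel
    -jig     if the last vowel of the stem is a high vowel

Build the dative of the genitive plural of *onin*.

oniniliurujig

Since the final consonant of *onin* is /n/ (voiced), it takes -ili, giving *oninili*.
The plural form *oninili*: final sound = /i/, a vowel → -uru → *oniniliuru*.
Since the last vowel of the genitive form *oniniliuru* is /u/ (a high vowel), it takes -jig, giving *oniniliurujig*.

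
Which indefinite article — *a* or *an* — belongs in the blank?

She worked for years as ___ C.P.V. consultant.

a

The indefinite article is chosen by the initial *sound* of the following word, not its spelling.
The initialism *C.P.V.* is read letter by letter; the first letter, C, is pronounced /siː/, which begins with a consonant sound.
So the article is *a*: She worked for years as a C.P.V. consultant.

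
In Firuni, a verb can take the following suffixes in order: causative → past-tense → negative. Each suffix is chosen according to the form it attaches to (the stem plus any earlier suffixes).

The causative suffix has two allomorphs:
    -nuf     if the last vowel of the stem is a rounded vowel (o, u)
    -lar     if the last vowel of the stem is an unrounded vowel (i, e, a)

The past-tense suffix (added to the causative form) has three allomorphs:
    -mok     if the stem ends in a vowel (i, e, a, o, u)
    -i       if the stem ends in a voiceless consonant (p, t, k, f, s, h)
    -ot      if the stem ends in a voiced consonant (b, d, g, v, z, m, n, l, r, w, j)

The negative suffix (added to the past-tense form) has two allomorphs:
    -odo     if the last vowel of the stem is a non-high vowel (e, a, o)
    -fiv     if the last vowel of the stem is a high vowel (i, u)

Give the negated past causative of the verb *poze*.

pozelarotodo

The last vowel of *poze* is /e/, which is an unrounded vowel, so the causative suffix is -lar, giving *pozelar*.
Since the final sound of the causative form *pozelar* is /r/ (a voiced consonant), it takes -ot, giving *pozelarot*.
Since the last vowel of the past-tense form *pozelarot* is /o/ (a non-high vowel), it takes -odo, giving *pozelarotodo*.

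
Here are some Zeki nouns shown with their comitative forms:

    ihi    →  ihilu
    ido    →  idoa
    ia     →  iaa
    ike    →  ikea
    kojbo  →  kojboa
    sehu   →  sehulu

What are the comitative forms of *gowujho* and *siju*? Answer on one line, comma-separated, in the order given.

gowujhoa, sijulu

The suffix is conditioned by the last vowel: -lu when the last vowel of the stem is a high vowel (*ihi*, *sehu*); -a when the last vowel of the stem is a non-high vowel (*ido*, *ia*, *ike*, *kojbo*).
*gowujho*: last vowel = /o/, a non-high vowel → -a → *gowujhoa*.
*siju*: last vowel = /u/, a high vowel → -lu → *sijulu*.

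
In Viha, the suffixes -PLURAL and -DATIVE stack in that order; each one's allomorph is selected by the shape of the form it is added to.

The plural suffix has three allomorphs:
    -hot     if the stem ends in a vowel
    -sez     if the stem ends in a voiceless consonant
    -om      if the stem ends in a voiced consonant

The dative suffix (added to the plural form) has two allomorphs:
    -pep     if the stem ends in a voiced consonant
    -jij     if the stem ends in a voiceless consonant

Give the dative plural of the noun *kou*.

kouhotjij

*kou*: final sound = /u/, a vowel → -hot → *kouhot*.
The final consonant of the plural form *kouhot* is /t/, which is voiceless, so the dative suffix is -jij, giving *kouhotjij*.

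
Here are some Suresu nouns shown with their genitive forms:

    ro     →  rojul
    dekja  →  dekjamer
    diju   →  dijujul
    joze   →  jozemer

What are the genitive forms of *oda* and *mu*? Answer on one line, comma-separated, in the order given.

Looking at the last vowel of each stem: -jul when the last vowel of the stem is a rounded vowel (*ro*, *diju*); -mer when the last vowel of the stem is an unrounded vowel (*dekja*, *joze*).
*oda*: last vowel = /a/, an unrounded vowel → -mer → *odamer*.
*mu* — last vowel /u/ (a rounded vowel) → -jul → *mujul*.

odamer, mujul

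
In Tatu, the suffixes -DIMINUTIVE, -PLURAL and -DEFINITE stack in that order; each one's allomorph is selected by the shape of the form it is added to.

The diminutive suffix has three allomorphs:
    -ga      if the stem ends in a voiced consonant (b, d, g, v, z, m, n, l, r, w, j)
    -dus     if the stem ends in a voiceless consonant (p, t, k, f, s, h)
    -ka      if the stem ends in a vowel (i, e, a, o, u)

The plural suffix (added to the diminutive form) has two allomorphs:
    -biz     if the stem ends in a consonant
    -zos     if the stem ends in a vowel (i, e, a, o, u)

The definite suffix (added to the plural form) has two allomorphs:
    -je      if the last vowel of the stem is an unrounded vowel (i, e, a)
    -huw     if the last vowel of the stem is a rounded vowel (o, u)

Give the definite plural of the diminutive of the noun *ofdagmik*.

ofdagmikdusbizje

*ofdagmik* — final sound /k/ (a voiceless consonant) → -dus → *ofdagmikdus*.
The diminutive form *ofdagmikdus* — final sound /s/ (a consonant) → -biz → *ofdagmikdusbiz*.
The plural form *ofdagmikdusbiz*: last vowel = /i/, an unrounded vowel → -je → *ofdagmikdusbizje*.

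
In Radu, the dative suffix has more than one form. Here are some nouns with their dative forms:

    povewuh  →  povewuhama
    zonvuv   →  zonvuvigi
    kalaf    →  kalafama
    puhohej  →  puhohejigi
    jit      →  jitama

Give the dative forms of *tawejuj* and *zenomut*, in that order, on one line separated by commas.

Looking at the final consonant of each stem: -ama when the stem ends in a voiceless consonant (*povewuh*, *kalaf*, *jit*); -igi when the stem ends in a voiced consonant (*zonvuv*, *puhohej*).
Since the final consonant of *tawejuj* is /j/ (voiced), it takes -igi, giving *tawejujigi*.
The final consonant of *zenomut* is /t/, which is voiceless, so the suffix is -ama, giving *zenomutama*.

tawejujigi, zenomutama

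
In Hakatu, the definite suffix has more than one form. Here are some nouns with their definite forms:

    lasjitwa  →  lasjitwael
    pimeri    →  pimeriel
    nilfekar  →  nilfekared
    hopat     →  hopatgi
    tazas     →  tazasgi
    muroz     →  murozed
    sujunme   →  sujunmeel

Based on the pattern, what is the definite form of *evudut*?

The alternation tracks the final sound of the stem — -gi when the stem ends in a voiceless consonant (*hopat*, *tazas*); -ed when the stem ends in a voiced consonant (*nilfekar*, *muroz*); -el when the stem ends in a vowel (*lasjitwa*, *pimeri*, *sujunme*).
The final sound of *evudut* is /t/, which is a voiceless consonant, so the suffix is -gi, giving *evudutgi*.

evudutgi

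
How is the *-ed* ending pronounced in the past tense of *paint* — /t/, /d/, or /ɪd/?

/ɪd/

The stem *paint* ends in /t/ or /d/.
The -ed suffix is realized as /ɪd/ after /t, d/; as /t/ after other voiceless consonants; and as /d/ after other voiced sounds.
So -ed on *paint* is pronounced /ɪd/.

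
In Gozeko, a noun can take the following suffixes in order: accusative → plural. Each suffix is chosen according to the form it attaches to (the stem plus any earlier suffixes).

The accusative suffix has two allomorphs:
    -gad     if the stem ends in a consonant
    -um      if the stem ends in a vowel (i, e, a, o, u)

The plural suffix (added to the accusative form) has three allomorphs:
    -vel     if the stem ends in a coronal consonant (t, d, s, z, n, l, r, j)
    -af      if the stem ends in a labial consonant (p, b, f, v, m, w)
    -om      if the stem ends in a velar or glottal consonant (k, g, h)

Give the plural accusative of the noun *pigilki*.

pigilkiumaf

The final sound of *pigilki* is /i/, which is a vowel, so the accusative suffix is -um, giving *pigilkium*.
Since the final consonant of the accusative form *pigilkium* is /m/ (labial), it takes -af, giving *pigilkiumaf*.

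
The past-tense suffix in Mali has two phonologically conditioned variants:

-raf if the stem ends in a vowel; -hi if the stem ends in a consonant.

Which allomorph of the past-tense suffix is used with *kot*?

-hi

*kot* — final sound /t/ (a consonant) → -hi.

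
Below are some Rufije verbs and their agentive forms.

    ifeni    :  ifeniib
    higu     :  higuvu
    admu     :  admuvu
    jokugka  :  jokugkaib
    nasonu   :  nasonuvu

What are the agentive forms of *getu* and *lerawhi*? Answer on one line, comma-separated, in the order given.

getuvu, lerawhiib

Looking at the last vowel of each stem: -vu when the last vowel of the stem is a rounded vowel (*higu*, *admu*, *nasonu*); -ib when the last vowel of the stem is an unrounded vowel (*ifeni*, *jokugka*).
Since the last vowel of *getu* is /u/ (a rounded vowel), it takes -vu, giving *getuvu*.
*lerawhi*: last vowel = /i/, an unrounded vowel → -ib → *lerawhiib*.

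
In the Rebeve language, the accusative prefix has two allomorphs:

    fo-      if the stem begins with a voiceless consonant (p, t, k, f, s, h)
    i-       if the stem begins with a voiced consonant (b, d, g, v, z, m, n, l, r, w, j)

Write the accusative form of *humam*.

fohumam

The first consonant of *humam* is /h/, which is voiceless, so the prefix is fo-, giving *fohumam*.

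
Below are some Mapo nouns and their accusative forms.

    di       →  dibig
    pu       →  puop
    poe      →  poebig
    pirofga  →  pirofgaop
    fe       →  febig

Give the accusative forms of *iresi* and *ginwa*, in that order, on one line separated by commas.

iresibig, ginwaop

The suffix is conditioned by the last vowel: -big when the last vowel of the stem is a front vowel (*di*, *poe*, *fe*); -op when the last vowel of the stem is a back vowel (*pu*, *pirofga*).
Since the last vowel of *iresi* is /i/ (a front vowel), it takes -big, giving *iresibig*.
The last vowel of *ginwa* is /a/, which is a back vowel, so the suffix is -op, giving *ginwaop*.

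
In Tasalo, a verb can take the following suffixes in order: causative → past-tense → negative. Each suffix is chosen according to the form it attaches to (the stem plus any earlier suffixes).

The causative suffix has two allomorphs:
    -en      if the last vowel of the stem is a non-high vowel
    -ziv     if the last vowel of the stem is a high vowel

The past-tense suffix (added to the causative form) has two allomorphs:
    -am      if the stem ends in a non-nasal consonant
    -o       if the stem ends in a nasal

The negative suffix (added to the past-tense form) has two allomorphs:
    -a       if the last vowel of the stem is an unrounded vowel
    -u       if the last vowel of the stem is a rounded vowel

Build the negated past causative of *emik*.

emikzivama

Since the last vowel of *emik* is /i/ (a high vowel), it takes -ziv, giving *emikziv*.
The causative form *emikziv*: final consonant = /v/, non-nasal → -am → *emikzivam*.
The past-tense form *emikzivam* — last vowel /a/ (an unrounded vowel) → -a → *emikzivama*.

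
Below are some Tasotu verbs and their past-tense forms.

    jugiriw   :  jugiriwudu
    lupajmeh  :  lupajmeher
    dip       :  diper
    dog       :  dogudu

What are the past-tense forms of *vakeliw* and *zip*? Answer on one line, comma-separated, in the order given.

Looking at the final consonant of each stem: -er when the stem ends in a voiceless consonant (*lupajmeh*, *dip*); -udu when the stem ends in a voiced consonant (*jugiriw*, *dog*).
*vakeliw*: final consonant = /w/, voiced → -udu → *vakeliwudu*.
Since the final consonant of *zip* is /p/ (voiceless), it takes -er, giving *ziper*.

vakeliwudu, ziper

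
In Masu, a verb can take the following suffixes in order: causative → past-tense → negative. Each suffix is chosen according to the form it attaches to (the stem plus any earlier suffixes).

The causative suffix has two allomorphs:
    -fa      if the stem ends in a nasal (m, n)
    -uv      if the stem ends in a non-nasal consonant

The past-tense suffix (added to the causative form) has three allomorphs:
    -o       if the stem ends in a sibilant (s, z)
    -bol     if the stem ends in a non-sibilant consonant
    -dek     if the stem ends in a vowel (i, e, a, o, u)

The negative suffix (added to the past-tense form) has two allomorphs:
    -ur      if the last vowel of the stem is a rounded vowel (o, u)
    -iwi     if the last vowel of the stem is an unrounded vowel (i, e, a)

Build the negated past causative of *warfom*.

*warfom*: final consonant = /m/, a nasal → -fa → *warfomfa*.
The final sound of the causative form *warfomfa* is /a/, which is a vowel, so the past-tense suffix is -dek, giving *warfomfadek*.
Since the last vowel of the past-tense form *warfomfadek* is /e/ (an unrounded vowel), it takes -iwi, giving *warfomfadekiwi*.

warfomfadekiwi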